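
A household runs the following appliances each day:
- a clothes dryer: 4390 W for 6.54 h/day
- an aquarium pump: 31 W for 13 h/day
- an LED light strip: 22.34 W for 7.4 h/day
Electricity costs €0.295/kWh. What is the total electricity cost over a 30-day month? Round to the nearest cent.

clothes dryer: 4390 W × 6.54 h × 30 d = 861,318 Wh = 861.3 kWh
aquarium pump: 31 W × 13 h × 30 d = 12,090 Wh = 12.09 kWh
LED light strip: 22.34 W × 7.4 h × 30 d = 4,959 Wh = 4.959 kWh
Total energy = 861.3 + 12.09 + 4.959 = 878.4 kWh
Cost = 878.4 kWh × €0.295 = €259.12

€259.12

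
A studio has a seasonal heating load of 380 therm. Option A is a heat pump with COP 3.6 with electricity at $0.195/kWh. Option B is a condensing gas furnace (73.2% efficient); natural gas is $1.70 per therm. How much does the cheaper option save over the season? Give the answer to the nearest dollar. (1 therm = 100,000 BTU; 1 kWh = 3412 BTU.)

$279

Heat load = 380 therm × 100,000 = 38,000,000 BTU
Gas: input = 38,000,000 / 0.732 = 51,912,568 BTU = 519.1 therm → 519.1 × $1.70 = $882.51
Heat pump: 38,000,000 BTU / 3412 = 11,140 kWh heat; / 3.6 = 3,094 kWh in → × $0.195 = $603.26
Difference = |$882.51 − $603.26| = $279.25 ≈ $279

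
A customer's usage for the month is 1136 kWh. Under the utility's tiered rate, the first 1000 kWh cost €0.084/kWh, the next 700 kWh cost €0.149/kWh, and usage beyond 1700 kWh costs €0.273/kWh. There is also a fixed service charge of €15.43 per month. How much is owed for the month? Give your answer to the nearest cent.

First 1000 kWh × €0.084 = €84.00
Next 136 kWh × €0.149 = €20.26
Remaining tier: 0 kWh (not reached)
Energy charge = €104.26; + service €15.43 = €119.69

€119.69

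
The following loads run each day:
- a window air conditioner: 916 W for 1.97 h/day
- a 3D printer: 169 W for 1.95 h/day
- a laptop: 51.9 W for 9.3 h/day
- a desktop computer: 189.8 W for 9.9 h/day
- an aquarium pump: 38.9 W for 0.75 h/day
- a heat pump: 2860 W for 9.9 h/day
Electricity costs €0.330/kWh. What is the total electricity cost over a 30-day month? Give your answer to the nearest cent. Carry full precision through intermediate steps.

€325.11

window air conditioner: 916 W × 1.97 h × 30 d = 54,136 Wh = 54.14 kWh
3D printer: 169 W × 1.95 h × 30 d = 9,886 Wh = 9.886 kWh
laptop: 51.9 W × 9.3 h × 30 d = 14,480 Wh = 14.48 kWh
desktop computer: 189.8 W × 9.9 h × 30 d = 56,371 Wh = 56.37 kWh
aquarium pump: 38.9 W × 0.75 h × 30 d = 875 Wh = 0.8752 kWh
heat pump: 2860 W × 9.9 h × 30 d = 849,420 Wh = 849.4 kWh
Total energy = 54.14 + 9.886 + 14.48 + 56.37 + 0.8752 + 849.4 = 985.2 kWh
Cost = 985.2 kWh × €0.330 = €325.11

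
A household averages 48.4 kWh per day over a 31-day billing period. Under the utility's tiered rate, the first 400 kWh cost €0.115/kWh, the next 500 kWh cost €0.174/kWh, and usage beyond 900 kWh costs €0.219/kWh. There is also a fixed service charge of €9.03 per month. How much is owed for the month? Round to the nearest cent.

€273.52

Usage = 48.4 kWh/day × 31 days = 1500.4 kWh
First 400 kWh × €0.115 = €46.00
Next 500 kWh × €0.174 = €87.00
Remaining 600.4 kWh × €0.219 = €131.49
Energy charge = €264.49; + service €9.03 = €273.52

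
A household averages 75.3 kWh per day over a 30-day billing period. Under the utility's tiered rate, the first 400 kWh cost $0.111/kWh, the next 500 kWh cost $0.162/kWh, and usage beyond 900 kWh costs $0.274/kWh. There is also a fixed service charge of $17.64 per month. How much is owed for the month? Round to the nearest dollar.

$515

Usage = 75.3 kWh/day × 30 days = 2259 kWh
First 400 kWh × $0.111 = $44.40
Next 500 kWh × $0.162 = $81.00
Remaining 1359 kWh × $0.274 = $372.37
Energy charge = $497.77; + service $17.64 = $515.41 ≈ $515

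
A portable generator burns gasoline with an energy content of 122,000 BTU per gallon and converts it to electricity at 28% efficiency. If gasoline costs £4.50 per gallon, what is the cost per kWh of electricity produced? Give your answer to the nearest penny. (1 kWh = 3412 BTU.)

£0.45

Electrical output per gallon = 122,000 BTU × 0.28 / 3412 BTU/kWh = 10.01 kWh
Cost per kWh = £4.50 / 10.01 kWh = £0.449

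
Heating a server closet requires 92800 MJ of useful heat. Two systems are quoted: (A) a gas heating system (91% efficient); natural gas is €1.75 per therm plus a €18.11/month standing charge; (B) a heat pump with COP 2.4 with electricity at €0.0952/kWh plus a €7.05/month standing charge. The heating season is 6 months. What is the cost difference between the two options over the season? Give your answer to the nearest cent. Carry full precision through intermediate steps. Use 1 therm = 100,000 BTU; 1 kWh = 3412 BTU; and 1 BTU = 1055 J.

€735.32

Heat load = 92800 MJ = 92,800,000,000 J / 1055 = 87,962,085 BTU
Gas: input = 87,962,085 / 0.91 = 96,661,632 BTU = 966.6 therm → 966.6 × €1.75 = €1,691.58; + 6 × €18.11 standing = €1,800.24
Heat pump: 87,962,085 BTU / 3412 = 25,780 kWh heat; / 2.4 = 10,740 kWh in → × €0.0952 = €1,022.62; + 6 × €7.05 standing = €1,064.92
Difference = |€1,800.24 − €1,064.92| = €735.32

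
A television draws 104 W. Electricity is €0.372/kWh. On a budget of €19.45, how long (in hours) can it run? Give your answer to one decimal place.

Energy budget = €19.45 / €0.372 per kWh = 52.28 kWh = 52,285 Wh
Runtime = 52,285 Wh / 104 W = 502.7 h

502.7 h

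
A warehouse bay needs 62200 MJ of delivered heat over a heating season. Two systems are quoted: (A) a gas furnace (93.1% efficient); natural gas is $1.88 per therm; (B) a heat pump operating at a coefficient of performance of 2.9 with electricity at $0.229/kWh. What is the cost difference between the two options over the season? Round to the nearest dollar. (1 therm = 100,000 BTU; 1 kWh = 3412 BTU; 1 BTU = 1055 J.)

$174

Heat load = 62200 MJ = 62,200,000,000 J / 1055 = 58,957,346 BTU
Gas: input = 58,957,346 / 0.931 = 63,326,902 BTU = 633.3 therm → 633.3 × $1.88 = $1,190.55
Heat pump: 58,957,346 BTU / 3412 = 17,280 kWh heat; / 2.9 = 5,958 kWh in → × $0.229 = $1,364.48
Difference = |$1,190.55 − $1,364.48| = $173.93 ≈ $174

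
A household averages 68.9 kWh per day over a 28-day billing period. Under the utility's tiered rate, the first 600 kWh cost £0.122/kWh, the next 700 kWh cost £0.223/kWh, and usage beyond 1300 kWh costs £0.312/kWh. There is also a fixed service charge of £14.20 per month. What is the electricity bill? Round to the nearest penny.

Usage = 68.9 kWh/day × 28 days = 1929.2 kWh
First 600 kWh × £0.122 = £73.20
Next 700 kWh × £0.223 = £156.10
Remaining 629.2 kWh × £0.312 = £196.31
Energy charge = £425.61; + service £14.20 = £439.81

£439.81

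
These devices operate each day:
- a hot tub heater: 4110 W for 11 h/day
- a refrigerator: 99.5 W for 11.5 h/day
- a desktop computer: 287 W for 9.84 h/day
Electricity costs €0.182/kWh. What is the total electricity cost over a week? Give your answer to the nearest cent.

hot tub heater: 4110 W × 11 h × 7 d = 316,470 Wh = 316.5 kWh
refrigerator: 99.5 W × 11.5 h × 7 d = 8,010 Wh = 8.01 kWh
desktop computer: 287 W × 9.84 h × 7 d = 19,769 Wh = 19.77 kWh
Total energy = 316.5 + 8.01 + 19.77 = 344.2 kWh
Cost = 344.2 kWh × €0.182 = €62.65

€62.65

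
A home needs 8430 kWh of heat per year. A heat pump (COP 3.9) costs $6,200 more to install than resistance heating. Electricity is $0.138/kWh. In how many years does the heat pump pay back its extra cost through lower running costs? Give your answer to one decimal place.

Resistance: 8430 kWh × $0.138 = $1,163.34/yr
Heat pump: 8430 / 3.9 = 2162 kWh in → × $0.138 = $298.29/yr
Annual savings = $865.05
Payback = $6,200 / $865.05 = 7.17 years

7.2 years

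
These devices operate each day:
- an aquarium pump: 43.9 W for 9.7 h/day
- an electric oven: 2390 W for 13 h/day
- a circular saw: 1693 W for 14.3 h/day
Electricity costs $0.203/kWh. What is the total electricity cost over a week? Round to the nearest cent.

aquarium pump: 43.9 W × 9.7 h × 7 d = 2,981 Wh = 2.981 kWh
electric oven: 2390 W × 13 h × 7 d = 217,490 Wh = 217.5 kWh
circular saw: 1693 W × 14.3 h × 7 d = 169,469 Wh = 169.5 kWh
Total energy = 2.981 + 217.5 + 169.5 = 389.9 kWh
Cost = 389.9 kWh × $0.203 = $79.16

$79.16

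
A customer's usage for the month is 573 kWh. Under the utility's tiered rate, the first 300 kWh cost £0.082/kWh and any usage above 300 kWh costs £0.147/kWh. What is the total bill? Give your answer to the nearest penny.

First 300 kWh × £0.082 = £24.60
Remaining 273 kWh × £0.147 = £40.13
Total = £64.73

£64.73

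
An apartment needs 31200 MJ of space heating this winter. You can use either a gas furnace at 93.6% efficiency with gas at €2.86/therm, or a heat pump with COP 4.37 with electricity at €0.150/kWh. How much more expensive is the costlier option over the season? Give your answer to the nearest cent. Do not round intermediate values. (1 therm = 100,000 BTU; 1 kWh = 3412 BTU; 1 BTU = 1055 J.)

€606.12

Heat load = 31200 MJ = 31,200,000,000 J / 1055 = 29,573,460 BTU
Gas: input = 29,573,460 / 0.936 = 31,595,577 BTU = 316 therm → 316 × €2.86 = €903.63
Heat pump: 29,573,460 BTU / 3412 = 8,667 kWh heat; / 4.37 = 1,983 kWh in → × €0.150 = €297.51
Difference = |€903.63 − €297.51| = €606.12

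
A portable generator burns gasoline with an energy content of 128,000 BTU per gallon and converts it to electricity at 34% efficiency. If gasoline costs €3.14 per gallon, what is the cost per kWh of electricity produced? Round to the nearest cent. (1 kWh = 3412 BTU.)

Electrical output per gallon = 128,000 BTU × 0.34 / 3412 BTU/kWh = 12.75 kWh
Cost per kWh = €3.14 / 12.75 kWh = €0.246

€0.25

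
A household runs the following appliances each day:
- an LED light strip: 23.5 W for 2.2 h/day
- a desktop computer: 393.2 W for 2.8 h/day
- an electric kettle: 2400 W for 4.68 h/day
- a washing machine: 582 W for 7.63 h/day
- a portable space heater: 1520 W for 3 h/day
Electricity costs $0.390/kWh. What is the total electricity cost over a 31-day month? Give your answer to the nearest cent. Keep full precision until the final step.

LED light strip: 23.5 W × 2.2 h × 31 d = 1,603 Wh = 1.603 kWh
desktop computer: 393.2 W × 2.8 h × 31 d = 34,130 Wh = 34.13 kWh
electric kettle: 2400 W × 4.68 h × 31 d = 348,192 Wh = 348.2 kWh
washing machine: 582 W × 7.63 h × 31 d = 137,660 Wh = 137.7 kWh
portable space heater: 1520 W × 3 h × 31 d = 141,360 Wh = 141.4 kWh
Total energy = 1.603 + 34.13 + 348.2 + 137.7 + 141.4 = 662.9 kWh
Cost = 662.9 kWh × $0.390 = $258.55

$258.55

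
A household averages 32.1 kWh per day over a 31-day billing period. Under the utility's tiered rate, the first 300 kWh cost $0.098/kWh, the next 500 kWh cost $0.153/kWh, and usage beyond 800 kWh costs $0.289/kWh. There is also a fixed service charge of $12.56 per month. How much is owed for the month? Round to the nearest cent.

Usage = 32.1 kWh/day × 31 days = 995.1 kWh
First 300 kWh × $0.098 = $29.40
Next 500 kWh × $0.153 = $76.50
Remaining 195.1 kWh × $0.289 = $56.38
Energy charge = $162.28; + service $12.56 = $174.84

$174.84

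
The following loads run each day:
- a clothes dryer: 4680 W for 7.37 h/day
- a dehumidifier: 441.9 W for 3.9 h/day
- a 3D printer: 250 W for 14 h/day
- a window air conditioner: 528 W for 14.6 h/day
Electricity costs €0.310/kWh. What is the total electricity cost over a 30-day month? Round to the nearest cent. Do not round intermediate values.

clothes dryer: 4680 W × 7.37 h × 30 d = 1,034,748 Wh = 1,035 kWh
dehumidifier: 441.9 W × 3.9 h × 30 d = 51,702 Wh = 51.7 kWh
3D printer: 250 W × 14 h × 30 d = 105,000 Wh = 105 kWh
window air conditioner: 528 W × 14.6 h × 30 d = 231,264 Wh = 231.3 kWh
Total energy = 1,035 + 51.7 + 105 + 231.3 = 1,423 kWh
Cost = 1,423 kWh × €0.310 = €441.04

€441.04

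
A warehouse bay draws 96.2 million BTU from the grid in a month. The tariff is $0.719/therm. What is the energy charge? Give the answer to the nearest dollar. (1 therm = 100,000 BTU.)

96.2 million BTU × (10 therm/million BTU) = 962 therm
Cost = 962 therm × $0.719/therm = $691.68 ≈ $692

$692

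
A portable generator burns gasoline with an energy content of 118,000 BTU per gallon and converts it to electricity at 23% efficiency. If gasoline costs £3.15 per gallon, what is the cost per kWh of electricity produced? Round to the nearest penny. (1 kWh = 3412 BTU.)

Electrical output per gallon = 118,000 BTU × 0.23 / 3412 BTU/kWh = 7.954 kWh
Cost per kWh = £3.15 / 7.954 kWh = £0.396

£0.40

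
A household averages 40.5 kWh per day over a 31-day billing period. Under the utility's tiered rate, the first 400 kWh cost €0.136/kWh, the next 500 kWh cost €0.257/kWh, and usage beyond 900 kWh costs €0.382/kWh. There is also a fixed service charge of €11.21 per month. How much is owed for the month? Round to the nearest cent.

€329.91

Usage = 40.5 kWh/day × 31 days = 1255.5 kWh
First 400 kWh × €0.136 = €54.40
Next 500 kWh × €0.257 = €128.50
Remaining 355.5 kWh × €0.382 = €135.80
Energy charge = €318.70; + service €11.21 = €329.91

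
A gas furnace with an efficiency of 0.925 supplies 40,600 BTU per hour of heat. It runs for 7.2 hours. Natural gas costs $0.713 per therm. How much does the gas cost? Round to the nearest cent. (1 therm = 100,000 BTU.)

Heat delivered = 40,600 BTU/h × 7.2 h = 292,320 BTU
Gas input = 292,320 / 0.925 = 316,022 BTU
= 316,022 / 100,000 = 3.16 therm
Cost = 3.16 × $0.713/therm = $2.25

$2.25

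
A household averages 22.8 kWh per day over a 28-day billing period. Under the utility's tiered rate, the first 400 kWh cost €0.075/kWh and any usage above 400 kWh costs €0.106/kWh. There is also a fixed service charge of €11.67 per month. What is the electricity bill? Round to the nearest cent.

€66.94

Usage = 22.8 kWh/day × 28 days = 638.4 kWh
First 400 kWh × €0.075 = €30.00
Remaining 238.4 kWh × €0.106 = €25.27
Energy charge = €55.27; + service €11.67 = €66.94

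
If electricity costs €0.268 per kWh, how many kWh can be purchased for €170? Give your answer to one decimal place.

634.3 kWh

€170 / €0.268 per kWh = 634.3 kWh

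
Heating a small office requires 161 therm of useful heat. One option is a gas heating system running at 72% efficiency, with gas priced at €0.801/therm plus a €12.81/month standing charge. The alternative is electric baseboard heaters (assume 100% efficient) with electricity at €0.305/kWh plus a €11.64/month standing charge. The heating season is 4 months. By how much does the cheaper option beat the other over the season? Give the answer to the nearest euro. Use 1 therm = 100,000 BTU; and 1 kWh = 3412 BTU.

Heat load = 161 therm × 100,000 = 16,100,000 BTU
Gas: input = 16,100,000 / 0.72 = 22,361,111 BTU = 223.6 therm → 223.6 × €0.801 = €179.11; + 4 × €12.81 standing = €230.35
Electric: 16,100,000 BTU / 3412 = 4,719 kWh → × €0.305 = €1,439.19; + 4 × €11.64 standing = €1,485.75
Difference = |€230.35 − €1,485.75| = €1,255.39 ≈ €1255

€1255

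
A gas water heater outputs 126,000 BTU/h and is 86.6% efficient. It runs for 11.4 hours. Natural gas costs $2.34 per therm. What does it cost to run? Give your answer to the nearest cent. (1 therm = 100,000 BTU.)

Heat delivered = 126,000 BTU/h × 11.4 h = 1,436,400 BTU
Gas input = 1,436,400 / 0.866 = 1,658,661 BTU
= 1,658,661 / 100,000 = 16.59 therm
Cost = 16.59 × $2.34/therm = $38.81

$38.81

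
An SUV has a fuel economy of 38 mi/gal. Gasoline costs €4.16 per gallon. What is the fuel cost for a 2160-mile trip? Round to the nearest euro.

€236

Fuel = 2160 mi / 38 mpg = 56.84 gal
Cost = 56.84 gal × €4.16/gal = €236.46 ≈ €236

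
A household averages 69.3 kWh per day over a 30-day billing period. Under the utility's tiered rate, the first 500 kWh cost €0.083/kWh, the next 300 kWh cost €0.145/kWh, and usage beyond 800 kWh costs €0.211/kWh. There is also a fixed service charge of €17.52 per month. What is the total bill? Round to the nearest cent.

Usage = 69.3 kWh/day × 30 days = 2079 kWh
First 500 kWh × €0.083 = €41.50
Next 300 kWh × €0.145 = €43.50
Remaining 1279 kWh × €0.211 = €269.87
Energy charge = €354.87; + service €17.52 = €372.39

€372.39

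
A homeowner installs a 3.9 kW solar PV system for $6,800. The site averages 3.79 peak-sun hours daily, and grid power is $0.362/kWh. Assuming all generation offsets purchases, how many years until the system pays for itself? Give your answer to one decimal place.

Daily generation = 3.9 kW × 3.79 h = 14.78 kWh
Annual generation = 14.78 × 365 = 5395.1 kWh
Annual savings = 5395.1 × $0.362 = $1,953.01
Payback = $6,800 / $1,953.01 = 3.48 years

3.5 years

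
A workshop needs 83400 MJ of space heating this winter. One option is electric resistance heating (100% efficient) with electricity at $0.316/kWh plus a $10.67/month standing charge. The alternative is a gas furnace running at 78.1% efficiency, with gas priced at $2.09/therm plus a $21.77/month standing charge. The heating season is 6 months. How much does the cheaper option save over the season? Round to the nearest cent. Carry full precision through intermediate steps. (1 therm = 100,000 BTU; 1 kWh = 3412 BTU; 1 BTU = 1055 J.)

$5139.28

Heat load = 83400 MJ = 83,400,000,000 J / 1055 = 79,052,133 BTU
Gas: input = 79,052,133 / 0.781 = 101,219,120 BTU = 1,012 therm → 1,012 × $2.09 = $2,115.48; + 6 × $21.77 standing = $2,246.10
Electric: 79,052,133 BTU / 3412 = 23,170 kWh → × $0.316 = $7,321.36; + 6 × $10.67 standing = $7,385.38
Difference = |$2,246.10 − $7,385.38| = $5,139.28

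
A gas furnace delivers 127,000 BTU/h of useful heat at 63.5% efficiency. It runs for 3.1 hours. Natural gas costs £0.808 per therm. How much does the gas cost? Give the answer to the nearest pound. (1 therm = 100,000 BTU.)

£5

Heat delivered = 127,000 BTU/h × 3.1 h = 393,700 BTU
Gas input = 393,700 / 0.635 = 620,000 BTU
= 620,000 / 100,000 = 6.2 therm
Cost = 6.2 × £0.808/therm = £5.01 ≈ £5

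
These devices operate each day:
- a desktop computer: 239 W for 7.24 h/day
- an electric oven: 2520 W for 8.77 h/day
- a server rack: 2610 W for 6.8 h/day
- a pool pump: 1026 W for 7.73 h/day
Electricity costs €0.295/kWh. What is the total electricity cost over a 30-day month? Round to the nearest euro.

€438

desktop computer: 239 W × 7.24 h × 30 d = 51,911 Wh = 51.91 kWh
electric oven: 2520 W × 8.77 h × 30 d = 663,012 Wh = 663 kWh
server rack: 2610 W × 6.8 h × 30 d = 532,440 Wh = 532.4 kWh
pool pump: 1026 W × 7.73 h × 30 d = 237,929 Wh = 237.9 kWh
Total energy = 51.91 + 663 + 532.4 + 237.9 = 1,485 kWh
Cost = 1,485 kWh × €0.295 = €438.16 ≈ €438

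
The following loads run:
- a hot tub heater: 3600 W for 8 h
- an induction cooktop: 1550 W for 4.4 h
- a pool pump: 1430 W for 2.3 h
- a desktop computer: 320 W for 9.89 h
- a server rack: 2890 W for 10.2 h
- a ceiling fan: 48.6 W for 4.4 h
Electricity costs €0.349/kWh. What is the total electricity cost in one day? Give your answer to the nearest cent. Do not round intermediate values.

€25.05

hot tub heater: 3600 W × 8 h = 28,800 Wh = 28.8 kWh
induction cooktop: 1550 W × 4.4 h = 6,820 Wh = 6.82 kWh
pool pump: 1430 W × 2.3 h = 3,289 Wh = 3.289 kWh
desktop computer: 320 W × 9.89 h = 3,165 Wh = 3.165 kWh
server rack: 2890 W × 10.2 h = 29,478 Wh = 29.48 kWh
ceiling fan: 48.6 W × 4.4 h = 214 Wh = 0.2138 kWh
Total energy = 28.8 + 6.82 + 3.289 + 3.165 + 29.48 + 0.2138 = 71.77 kWh
Cost = 71.77 kWh × €0.349 = €25.05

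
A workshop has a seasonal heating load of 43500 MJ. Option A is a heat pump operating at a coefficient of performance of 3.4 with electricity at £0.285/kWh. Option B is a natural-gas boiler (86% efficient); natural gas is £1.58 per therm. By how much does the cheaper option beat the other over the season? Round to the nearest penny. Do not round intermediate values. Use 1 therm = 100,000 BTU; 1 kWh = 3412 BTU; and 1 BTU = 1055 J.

Heat load = 43500 MJ = 43,500,000,000 J / 1055 = 41,232,227 BTU
Gas: input = 41,232,227 / 0.86 = 47,944,451 BTU = 479.4 therm → 479.4 × £1.58 = £757.52
Heat pump: 41,232,227 BTU / 3412 = 12,080 kWh heat; / 3.4 = 3,554 kWh in → × £0.285 = £1,012.96
Difference = |£757.52 − £1,012.96| = £255.44

£255.44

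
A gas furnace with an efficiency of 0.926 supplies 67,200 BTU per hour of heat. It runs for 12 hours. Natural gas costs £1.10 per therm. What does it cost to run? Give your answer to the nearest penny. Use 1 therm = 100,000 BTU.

£9.58

Heat delivered = 67,200 BTU/h × 12 h = 806,400 BTU
Gas input = 806,400 / 0.926 = 870,842 BTU
= 870,842 / 100,000 = 8.708 therm
Cost = 8.708 × £1.10/therm = £9.58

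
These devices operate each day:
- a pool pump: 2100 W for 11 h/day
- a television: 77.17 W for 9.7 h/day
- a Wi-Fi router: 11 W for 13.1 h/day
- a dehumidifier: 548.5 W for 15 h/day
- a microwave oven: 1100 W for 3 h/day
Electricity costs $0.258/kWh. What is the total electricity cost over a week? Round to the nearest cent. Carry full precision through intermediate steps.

pool pump: 2100 W × 11 h × 7 d = 161,700 Wh = 161.7 kWh
television: 77.17 W × 9.7 h × 7 d = 5,240 Wh = 5.24 kWh
Wi-Fi router: 11 W × 13.1 h × 7 d = 1,009 Wh = 1.009 kWh
dehumidifier: 548.5 W × 15 h × 7 d = 57,592 Wh = 57.59 kWh
microwave oven: 1100 W × 3 h × 7 d = 23,100 Wh = 23.1 kWh
Total energy = 161.7 + 5.24 + 1.009 + 57.59 + 23.1 = 248.6 kWh
Cost = 248.6 kWh × $0.258 = $64.15

$64.15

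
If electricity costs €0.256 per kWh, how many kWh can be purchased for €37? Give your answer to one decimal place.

144.5 kWh

€37 / €0.256 per kWh = 144.5 kWh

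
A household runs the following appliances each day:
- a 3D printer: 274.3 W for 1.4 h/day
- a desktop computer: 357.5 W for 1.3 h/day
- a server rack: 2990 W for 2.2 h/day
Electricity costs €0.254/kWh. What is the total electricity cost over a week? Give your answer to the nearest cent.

€13.20

3D printer: 274.3 W × 1.4 h × 7 d = 2,688 Wh = 2.688 kWh
desktop computer: 357.5 W × 1.3 h × 7 d = 3,253 Wh = 3.253 kWh
server rack: 2990 W × 2.2 h × 7 d = 46,046 Wh = 46.05 kWh
Total energy = 2.688 + 3.253 + 46.05 = 51.99 kWh
Cost = 51.99 kWh × €0.254 = €13.20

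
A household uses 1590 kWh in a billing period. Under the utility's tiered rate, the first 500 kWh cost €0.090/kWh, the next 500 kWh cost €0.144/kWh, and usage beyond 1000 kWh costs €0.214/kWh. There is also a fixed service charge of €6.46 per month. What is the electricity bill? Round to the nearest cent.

First 500 kWh × €0.090 = €45.00
Next 500 kWh × €0.144 = €72.00
Remaining 590 kWh × €0.214 = €126.26
Energy charge = €243.26; + service €6.46 = €249.72

€249.72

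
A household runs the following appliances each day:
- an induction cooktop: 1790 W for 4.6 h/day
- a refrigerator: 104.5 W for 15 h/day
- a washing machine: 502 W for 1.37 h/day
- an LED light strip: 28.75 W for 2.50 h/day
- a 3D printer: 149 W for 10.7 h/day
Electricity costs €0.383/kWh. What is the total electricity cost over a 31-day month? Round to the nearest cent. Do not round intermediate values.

induction cooktop: 1790 W × 4.6 h × 31 d = 255,254 Wh = 255.3 kWh
refrigerator: 104.5 W × 15 h × 31 d = 48,592 Wh = 48.59 kWh
washing machine: 502 W × 1.37 h × 31 d = 21,320 Wh = 21.32 kWh
LED light strip: 28.75 W × 2.50 h × 31 d = 2,228 Wh = 2.228 kWh
3D printer: 149 W × 10.7 h × 31 d = 49,423 Wh = 49.42 kWh
Total energy = 255.3 + 48.59 + 21.32 + 2.228 + 49.42 = 376.8 kWh
Cost = 376.8 kWh × €0.383 = €144.32

€144.32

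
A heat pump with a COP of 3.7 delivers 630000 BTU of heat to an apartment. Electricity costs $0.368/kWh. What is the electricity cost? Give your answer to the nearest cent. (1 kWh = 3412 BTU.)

$18.36

Heat delivered = 630,000 BTU / 3412 = 184.6 kWh
Electrical input = 184.6 kWh / 3.7 = 49.9 kWh
Cost = 49.9 × $0.368/kWh = $18.36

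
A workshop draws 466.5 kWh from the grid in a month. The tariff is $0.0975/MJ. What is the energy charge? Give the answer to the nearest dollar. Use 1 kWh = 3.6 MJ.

466.5 kWh × (3.6 MJ/kWh) = 1,679 MJ
Cost = 1,679 MJ × $0.0975/MJ = $163.74 ≈ $164

$164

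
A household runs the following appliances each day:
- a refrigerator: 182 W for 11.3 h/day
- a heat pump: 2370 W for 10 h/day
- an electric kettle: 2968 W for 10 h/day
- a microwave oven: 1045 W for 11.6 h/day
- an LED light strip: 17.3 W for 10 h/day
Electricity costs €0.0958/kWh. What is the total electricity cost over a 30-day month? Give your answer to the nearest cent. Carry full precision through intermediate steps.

refrigerator: 182 W × 11.3 h × 30 d = 61,698 Wh = 61.7 kWh
heat pump: 2370 W × 10 h × 30 d = 711,000 Wh = 711 kWh
electric kettle: 2968 W × 10 h × 30 d = 890,400 Wh = 890.4 kWh
microwave oven: 1045 W × 11.6 h × 30 d = 363,660 Wh = 363.7 kWh
LED light strip: 17.3 W × 10 h × 30 d = 5,190 Wh = 5.19 kWh
Total energy = 61.7 + 711 + 890.4 + 363.7 + 5.19 = 2,032 kWh
Cost = 2,032 kWh × €0.0958 = €194.66

€194.66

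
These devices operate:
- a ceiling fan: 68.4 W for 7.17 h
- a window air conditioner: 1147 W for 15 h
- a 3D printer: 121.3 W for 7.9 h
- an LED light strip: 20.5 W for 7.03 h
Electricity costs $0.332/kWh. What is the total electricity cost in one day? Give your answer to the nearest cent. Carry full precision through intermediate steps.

$6.24

ceiling fan: 68.4 W × 7.17 h = 490 Wh = 0.4904 kWh
window air conditioner: 1147 W × 15 h = 17,205 Wh = 17.2 kWh
3D printer: 121.3 W × 7.9 h = 958 Wh = 0.9583 kWh
LED light strip: 20.5 W × 7.03 h = 144 Wh = 0.1441 kWh
Total energy = 0.4904 + 17.2 + 0.9583 + 0.1441 = 18.8 kWh
Cost = 18.8 kWh × $0.332 = $6.24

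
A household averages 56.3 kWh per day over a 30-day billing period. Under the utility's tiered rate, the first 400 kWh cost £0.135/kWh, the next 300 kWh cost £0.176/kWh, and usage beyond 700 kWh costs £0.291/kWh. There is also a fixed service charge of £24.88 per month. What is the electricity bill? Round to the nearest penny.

£419.48

Usage = 56.3 kWh/day × 30 days = 1689 kWh
First 400 kWh × £0.135 = £54.00
Next 300 kWh × £0.176 = £52.80
Remaining 989 kWh × £0.291 = £287.80
Energy charge = £394.60; + service £24.88 = £419.48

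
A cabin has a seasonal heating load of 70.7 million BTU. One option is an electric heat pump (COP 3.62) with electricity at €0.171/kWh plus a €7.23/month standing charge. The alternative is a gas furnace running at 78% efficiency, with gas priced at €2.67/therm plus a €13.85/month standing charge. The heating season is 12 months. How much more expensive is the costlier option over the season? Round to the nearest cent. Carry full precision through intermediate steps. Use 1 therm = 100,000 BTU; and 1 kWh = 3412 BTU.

Heat load = 70.7 × 10⁶ BTU = 70,700,000 BTU
Gas: input = 70,700,000 / 0.78 = 90,641,026 BTU = 906.4 therm → 906.4 × €2.67 = €2,420.12; + 12 × €13.85 standing = €2,586.32
Heat pump: 70,700,000 BTU / 3412 = 20,720 kWh heat; / 3.62 = 5,724 kWh in → × €0.171 = €978.81; + 12 × €7.23 standing = €1,065.57
Difference = |€2,586.32 − €1,065.57| = €1,520.75

€1520.75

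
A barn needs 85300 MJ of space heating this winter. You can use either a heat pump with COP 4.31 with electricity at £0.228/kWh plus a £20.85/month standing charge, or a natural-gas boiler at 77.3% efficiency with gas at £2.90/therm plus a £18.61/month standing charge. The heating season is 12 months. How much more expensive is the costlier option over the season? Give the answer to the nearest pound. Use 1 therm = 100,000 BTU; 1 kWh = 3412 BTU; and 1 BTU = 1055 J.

Heat load = 85300 MJ = 85,300,000,000 J / 1055 = 80,853,081 BTU
Gas: input = 80,853,081 / 0.773 = 104,596,482 BTU = 1,046 therm → 1,046 × £2.90 = £3,033.30; + 12 × £18.61 standing = £3,256.62
Heat pump: 80,853,081 BTU / 3412 = 23,700 kWh heat; / 4.31 = 5,498 kWh in → × £0.228 = £1,253.56; + 12 × £20.85 standing = £1,503.76
Difference = |£3,256.62 − £1,503.76| = £1,752.86 ≈ £1753

£1753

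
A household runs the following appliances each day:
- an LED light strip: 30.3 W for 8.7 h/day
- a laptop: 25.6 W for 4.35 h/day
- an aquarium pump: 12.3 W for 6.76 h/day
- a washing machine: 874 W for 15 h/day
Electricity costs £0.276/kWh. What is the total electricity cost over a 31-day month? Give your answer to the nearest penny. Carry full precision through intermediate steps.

£116.09

LED light strip: 30.3 W × 8.7 h × 31 d = 8,172 Wh = 8.172 kWh
laptop: 25.6 W × 4.35 h × 31 d = 3,452 Wh = 3.452 kWh
aquarium pump: 12.3 W × 6.76 h × 31 d = 2,578 Wh = 2.578 kWh
washing machine: 874 W × 15 h × 31 d = 406,410 Wh = 406.4 kWh
Total energy = 8.172 + 3.452 + 2.578 + 406.4 = 420.6 kWh
Cost = 420.6 kWh × £0.276 = £116.09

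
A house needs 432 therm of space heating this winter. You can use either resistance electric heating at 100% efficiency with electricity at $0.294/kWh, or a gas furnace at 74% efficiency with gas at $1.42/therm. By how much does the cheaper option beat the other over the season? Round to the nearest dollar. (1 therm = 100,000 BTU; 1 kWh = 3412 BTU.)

Heat load = 432 therm × 100,000 = 43,200,000 BTU
Gas: input = 43,200,000 / 0.74 = 58,378,378 BTU = 583.8 therm → 583.8 × $1.42 = $828.97
Electric: 43,200,000 BTU / 3412 = 12,660 kWh → × $0.294 = $3,722.39
Difference = |$828.97 − $3,722.39| = $2,893.42 ≈ $2893

$2893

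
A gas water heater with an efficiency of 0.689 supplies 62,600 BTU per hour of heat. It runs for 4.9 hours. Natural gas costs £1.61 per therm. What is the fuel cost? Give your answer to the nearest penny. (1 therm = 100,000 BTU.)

Heat delivered = 62,600 BTU/h × 4.9 h = 306,740 BTU
Gas input = 306,740 / 0.689 = 445,196 BTU
= 445,196 / 100,000 = 4.452 therm
Cost = 4.452 × £1.61/therm = £7.17

£7.17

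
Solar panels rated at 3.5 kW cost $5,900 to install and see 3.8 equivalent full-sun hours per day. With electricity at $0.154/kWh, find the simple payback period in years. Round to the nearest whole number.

Daily generation = 3.5 kW × 3.8 h = 13.3 kWh
Annual generation = 13.3 × 365 = 4854.5 kWh
Annual savings = 4854.5 × $0.154 = $747.59
Payback = $5,900 / $747.59 = 7.89 years

8 years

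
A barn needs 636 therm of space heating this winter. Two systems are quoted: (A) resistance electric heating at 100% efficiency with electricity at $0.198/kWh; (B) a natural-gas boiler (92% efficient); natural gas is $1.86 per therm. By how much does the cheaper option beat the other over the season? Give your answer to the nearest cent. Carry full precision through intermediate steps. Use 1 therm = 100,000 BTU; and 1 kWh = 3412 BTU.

Heat load = 636 therm × 100,000 = 63,600,000 BTU
Gas: input = 63,600,000 / 0.92 = 69,130,435 BTU = 691.3 therm → 691.3 × $1.86 = $1,285.83
Electric: 63,600,000 BTU / 3412 = 18,640 kWh → × $0.198 = $3,690.74
Difference = |$1,285.83 − $3,690.74| = $2,404.91

$2404.91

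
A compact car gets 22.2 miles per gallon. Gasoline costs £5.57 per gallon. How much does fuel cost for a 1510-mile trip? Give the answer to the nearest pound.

Fuel = 1510 mi / 22.2 mpg = 68.02 gal
Cost = 68.02 gal × £5.57/gal = £378.86 ≈ £379

£379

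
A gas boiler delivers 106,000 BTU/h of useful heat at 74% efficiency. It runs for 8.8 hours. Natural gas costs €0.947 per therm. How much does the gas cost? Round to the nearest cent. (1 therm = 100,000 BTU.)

Heat delivered = 106,000 BTU/h × 8.8 h = 932,800 BTU
Gas input = 932,800 / 0.74 = 1,260,541 BTU
= 1,260,541 / 100,000 = 12.61 therm
Cost = 12.61 × €0.947/therm = €11.94

€11.94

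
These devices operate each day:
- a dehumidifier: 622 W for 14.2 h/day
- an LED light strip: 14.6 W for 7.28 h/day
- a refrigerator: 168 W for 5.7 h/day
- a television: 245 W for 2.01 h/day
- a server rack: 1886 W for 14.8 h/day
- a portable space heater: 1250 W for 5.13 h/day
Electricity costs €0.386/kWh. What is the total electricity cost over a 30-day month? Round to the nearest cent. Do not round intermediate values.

dehumidifier: 622 W × 14.2 h × 30 d = 264,972 Wh = 265 kWh
LED light strip: 14.6 W × 7.28 h × 30 d = 3,189 Wh = 3.189 kWh
refrigerator: 168 W × 5.7 h × 30 d = 28,728 Wh = 28.73 kWh
television: 245 W × 2.01 h × 30 d = 14,773 Wh = 14.77 kWh
server rack: 1886 W × 14.8 h × 30 d = 837,384 Wh = 837.4 kWh
portable space heater: 1250 W × 5.13 h × 30 d = 192,375 Wh = 192.4 kWh
Total energy = 265 + 3.189 + 28.73 + 14.77 + 837.4 + 192.4 = 1,341 kWh
Cost = 1,341 kWh × €0.386 = €517.79

€517.79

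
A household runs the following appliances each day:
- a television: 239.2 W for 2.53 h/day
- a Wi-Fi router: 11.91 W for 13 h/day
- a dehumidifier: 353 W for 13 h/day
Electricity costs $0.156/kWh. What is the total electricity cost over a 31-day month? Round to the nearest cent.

$25.87

television: 239.2 W × 2.53 h × 31 d = 18,760 Wh = 18.76 kWh
Wi-Fi router: 11.91 W × 13 h × 31 d = 4,800 Wh = 4.8 kWh
dehumidifier: 353 W × 13 h × 31 d = 142,259 Wh = 142.3 kWh
Total energy = 18.76 + 4.8 + 142.3 = 165.8 kWh
Cost = 165.8 kWh × $0.156 = $25.87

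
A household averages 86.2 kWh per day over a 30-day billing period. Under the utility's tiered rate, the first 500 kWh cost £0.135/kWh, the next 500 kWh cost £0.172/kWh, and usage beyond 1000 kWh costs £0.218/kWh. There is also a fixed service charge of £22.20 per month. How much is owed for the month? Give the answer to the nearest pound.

£521

Usage = 86.2 kWh/day × 30 days = 2586 kWh
First 500 kWh × £0.135 = £67.50
Next 500 kWh × £0.172 = £86.00
Remaining 1586 kWh × £0.218 = £345.75
Energy charge = £499.25; + service £22.20 = £521.45 ≈ £521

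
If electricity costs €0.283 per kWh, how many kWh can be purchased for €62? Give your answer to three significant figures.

219 kWh

€62 / €0.283 per kWh = 219.1 kWh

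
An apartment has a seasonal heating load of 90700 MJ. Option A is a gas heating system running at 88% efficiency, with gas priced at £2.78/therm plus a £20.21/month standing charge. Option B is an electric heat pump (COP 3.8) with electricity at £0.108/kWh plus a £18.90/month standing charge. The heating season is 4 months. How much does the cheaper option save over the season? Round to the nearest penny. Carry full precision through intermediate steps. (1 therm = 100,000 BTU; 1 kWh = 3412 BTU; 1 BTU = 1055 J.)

£2005.04

Heat load = 90700 MJ = 90,700,000,000 J / 1055 = 85,971,564 BTU
Gas: input = 85,971,564 / 0.880 = 97,694,959 BTU = 976.9 therm → 976.9 × £2.78 = £2,715.92; + 4 × £20.21 standing = £2,796.76
Heat pump: 85,971,564 BTU / 3412 = 25,200 kWh heat; / 3.8 = 6,631 kWh in → × £0.108 = £716.12; + 4 × £18.90 standing = £791.72
Difference = |£2,796.76 − £791.72| = £2,005.04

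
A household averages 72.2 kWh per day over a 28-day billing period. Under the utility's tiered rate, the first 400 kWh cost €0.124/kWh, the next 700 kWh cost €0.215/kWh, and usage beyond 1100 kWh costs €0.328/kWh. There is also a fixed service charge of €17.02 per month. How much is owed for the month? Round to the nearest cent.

€519.40

Usage = 72.2 kWh/day × 28 days = 2021.6 kWh
First 400 kWh × €0.124 = €49.60
Next 700 kWh × €0.215 = €150.50
Remaining 921.6 kWh × €0.328 = €302.28
Energy charge = €502.38; + service €17.02 = €519.40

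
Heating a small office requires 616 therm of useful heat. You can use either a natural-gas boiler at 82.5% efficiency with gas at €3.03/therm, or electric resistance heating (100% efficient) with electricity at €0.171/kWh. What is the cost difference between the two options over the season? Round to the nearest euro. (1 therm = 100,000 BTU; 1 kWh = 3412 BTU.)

€825

Heat load = 616 therm × 100,000 = 61,600,000 BTU
Gas: input = 61,600,000 / 0.825 = 74,666,667 BTU = 746.7 therm → 746.7 × €3.03 = €2,262.40
Electric: 61,600,000 BTU / 3412 = 18,050 kWh → × €0.171 = €3,087.22
Difference = |€2,262.40 − €3,087.22| = €824.82 ≈ €825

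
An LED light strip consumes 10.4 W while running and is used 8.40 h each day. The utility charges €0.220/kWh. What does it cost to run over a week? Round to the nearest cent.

Energy = 10.4 W × 8.40 h/day × 7 days = 612 Wh = 0.6115 kWh
Cost = 0.6115 kWh × €0.220/kWh = €0.13

€0.13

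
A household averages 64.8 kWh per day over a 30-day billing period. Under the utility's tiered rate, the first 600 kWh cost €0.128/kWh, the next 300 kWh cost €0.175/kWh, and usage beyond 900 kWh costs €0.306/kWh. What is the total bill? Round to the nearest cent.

€448.76

Usage = 64.8 kWh/day × 30 days = 1944 kWh
First 600 kWh × €0.128 = €76.80
Next 300 kWh × €0.175 = €52.50
Remaining 1044 kWh × €0.306 = €319.46
Total = €448.76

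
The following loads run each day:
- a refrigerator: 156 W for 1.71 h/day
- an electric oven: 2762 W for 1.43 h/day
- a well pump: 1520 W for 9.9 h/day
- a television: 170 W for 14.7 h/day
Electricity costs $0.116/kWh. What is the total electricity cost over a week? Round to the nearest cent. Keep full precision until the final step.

$17.67

refrigerator: 156 W × 1.71 h × 7 d = 1,867 Wh = 1.867 kWh
electric oven: 2762 W × 1.43 h × 7 d = 27,648 Wh = 27.65 kWh
well pump: 1520 W × 9.9 h × 7 d = 105,336 Wh = 105.3 kWh
television: 170 W × 14.7 h × 7 d = 17,493 Wh = 17.49 kWh
Total energy = 1.867 + 27.65 + 105.3 + 17.49 = 152.3 kWh
Cost = 152.3 kWh × $0.116 = $17.67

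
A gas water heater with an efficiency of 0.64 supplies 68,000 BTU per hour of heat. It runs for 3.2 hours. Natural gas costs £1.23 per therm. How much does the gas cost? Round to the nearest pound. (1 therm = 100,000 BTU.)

£4

Heat delivered = 68,000 BTU/h × 3.2 h = 217,600 BTU
Gas input = 217,600 / 0.64 = 340,000 BTU
= 340,000 / 100,000 = 3.4 therm
Cost = 3.4 × £1.23/therm = £4.18 ≈ £4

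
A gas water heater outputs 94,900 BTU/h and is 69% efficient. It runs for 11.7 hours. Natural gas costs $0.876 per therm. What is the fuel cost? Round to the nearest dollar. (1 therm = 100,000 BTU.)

$14

Heat delivered = 94,900 BTU/h × 11.7 h = 1,110,330 BTU
Gas input = 1,110,330 / 0.69 = 1,609,174 BTU
= 1,609,174 / 100,000 = 16.09 therm
Cost = 16.09 × $0.876/therm = $14.10 ≈ $14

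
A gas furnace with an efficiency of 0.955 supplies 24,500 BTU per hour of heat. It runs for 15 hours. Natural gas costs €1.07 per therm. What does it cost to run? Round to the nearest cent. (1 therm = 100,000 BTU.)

€4.12

Heat delivered = 24,500 BTU/h × 15 h = 367,500 BTU
Gas input = 367,500 / 0.955 = 384,817 BTU
= 384,817 / 100,000 = 3.848 therm
Cost = 3.848 × €1.07/therm = €4.12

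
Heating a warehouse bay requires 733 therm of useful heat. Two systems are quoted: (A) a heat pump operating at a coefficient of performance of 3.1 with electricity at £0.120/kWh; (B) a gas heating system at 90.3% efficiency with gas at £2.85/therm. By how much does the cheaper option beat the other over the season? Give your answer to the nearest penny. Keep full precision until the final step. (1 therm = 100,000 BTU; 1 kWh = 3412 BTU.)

£1481.86

Heat load = 733 therm × 100,000 = 73,300,000 BTU
Gas: input = 73,300,000 / 0.903 = 81,173,865 BTU = 811.7 therm → 811.7 × £2.85 = £2,313.46
Heat pump: 73,300,000 BTU / 3412 = 21,480 kWh heat; / 3.1 = 6,930 kWh in → × £0.120 = £831.60
Difference = |£2,313.46 − £831.60| = £1,481.86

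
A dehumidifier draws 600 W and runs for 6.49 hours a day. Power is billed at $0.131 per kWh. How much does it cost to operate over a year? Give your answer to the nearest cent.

$186.19

Energy = 600 W × 6.49 h/day × 365 days = 1,421,310 Wh = 1,421 kWh
Cost = 1,421 kWh × $0.131/kWh = $186.19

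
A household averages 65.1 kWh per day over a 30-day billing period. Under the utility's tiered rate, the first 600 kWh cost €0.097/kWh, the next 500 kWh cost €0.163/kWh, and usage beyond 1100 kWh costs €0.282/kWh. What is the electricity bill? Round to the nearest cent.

€380.25

Usage = 65.1 kWh/day × 30 days = 1953 kWh
First 600 kWh × €0.097 = €58.20
Next 500 kWh × €0.163 = €81.50
Remaining 853 kWh × €0.282 = €240.55
Total = €380.25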